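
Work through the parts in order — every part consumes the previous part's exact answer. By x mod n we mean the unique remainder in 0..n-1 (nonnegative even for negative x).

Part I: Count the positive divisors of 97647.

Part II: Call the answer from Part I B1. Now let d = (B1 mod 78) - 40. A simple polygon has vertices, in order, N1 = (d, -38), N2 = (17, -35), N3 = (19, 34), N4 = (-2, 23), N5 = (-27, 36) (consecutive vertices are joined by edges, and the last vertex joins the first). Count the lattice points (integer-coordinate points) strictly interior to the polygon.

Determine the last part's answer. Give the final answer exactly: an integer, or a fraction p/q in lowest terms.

Part I: 97647 = 3 * 11^2 * 269; number of divisors = (1+1) * (2+1) * (1+1) = 12; answer 12
Part II: B1 = 12; d = -28; cross terms: (-28*-35 - 17*-38)=1626, (17*34 - 19*-35)=1243, (19*23 - -2*34)=505, (-2*36 - -27*23)=549, (-27*-38 - -28*36)=2034; twice the area = |5957| = 5957; area = 5957/2; boundary points = 3 + 1 + 1 + 1 + 1 = 7; strictly interior points = area - boundary/2 + 1 = 2976; answer 2976

2976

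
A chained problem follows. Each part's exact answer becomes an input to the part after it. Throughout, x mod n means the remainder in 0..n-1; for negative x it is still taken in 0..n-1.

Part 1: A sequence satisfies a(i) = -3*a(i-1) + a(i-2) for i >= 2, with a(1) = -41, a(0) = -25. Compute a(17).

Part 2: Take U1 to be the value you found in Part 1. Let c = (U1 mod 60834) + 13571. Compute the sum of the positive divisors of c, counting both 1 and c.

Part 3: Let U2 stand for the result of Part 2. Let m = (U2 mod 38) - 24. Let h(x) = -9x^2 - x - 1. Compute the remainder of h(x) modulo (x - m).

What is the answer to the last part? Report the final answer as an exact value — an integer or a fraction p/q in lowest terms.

-1285

Part 1: a(2) = -3*(-41) + 1*(-25) = 98; iterating: a(2)=98, a(3)=-335, a(4)=1103, a(5)=-3644, a(6)=12035, a(7)=-39749, a(8)=131282, a(9)=-433595, a(10)=1432067, a(11)=-4729796, a(12)=15621455, a(13)=-51594161, a(14)=170403938, a(15)=-562805975, a(16)=1858821863, a(17)=-6139271564; answer -6139271564
Part 2: U1 = -6139271564; c = 48453; 48453 = 3 * 31 * 521; sigma = (1 + 3) * (1 + 31) * (1 + 521) = 4 * 32 * 522 = 66816; answer 66816
Part 3: U2 = 66816; m = -12; remainder = value at the root: -9*(-12)^2 - 1*(-12)^1 - 1 = (-1296) + (12) + (-1) = -1285; answer -1285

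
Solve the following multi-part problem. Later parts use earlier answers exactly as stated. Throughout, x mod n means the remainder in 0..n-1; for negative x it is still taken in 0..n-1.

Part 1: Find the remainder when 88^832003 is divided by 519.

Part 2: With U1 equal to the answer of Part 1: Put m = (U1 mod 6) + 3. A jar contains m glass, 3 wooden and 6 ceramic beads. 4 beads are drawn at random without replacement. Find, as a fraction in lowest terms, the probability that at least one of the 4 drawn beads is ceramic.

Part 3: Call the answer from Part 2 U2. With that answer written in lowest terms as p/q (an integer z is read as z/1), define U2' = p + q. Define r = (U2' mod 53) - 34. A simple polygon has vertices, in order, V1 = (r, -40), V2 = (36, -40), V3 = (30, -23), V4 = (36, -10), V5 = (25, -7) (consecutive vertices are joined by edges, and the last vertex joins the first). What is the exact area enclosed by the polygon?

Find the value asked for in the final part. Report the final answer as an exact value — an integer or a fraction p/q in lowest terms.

843/2

Part 1: squarings mod 519: 88^1=88, 88^2=478, 88^4=124, 88^8=325, 88^16=268, 88^32=202, 88^64=322, 88^128=403, 88^256=481, 88^512=406, 88^1024=313, 88^2048=397, 88^4096=352, 88^8192=382, 88^16384=85, 88^32768=478, 88^65536=124, 88^131072=325, 88^262144=268, 88^524288=202; 88^832003 = 88^1 * 88^2 * 88^512 * 88^4096 * 88^8192 * 88^32768 * 88^262144 * 88^524288 = 286 (mod 519); answer 286
Part 2: U1 = 286; m = 7; total draws C(16,4) = 1820; complement C(10,4) = 210; favorable 1820 - 210 = 1610; P = 23/26; answer 23/26
Part 3: U2 = 23/26; threaded value p + q = 49; r = 15; cross terms: (15*-40 - 36*-40)=840, (36*-23 - 30*-40)=372, (30*-10 - 36*-23)=528, (36*-7 - 25*-10)=-2, (25*-40 - 15*-7)=-895; twice the area = |843| = 843; area = 843/2; answer 843/2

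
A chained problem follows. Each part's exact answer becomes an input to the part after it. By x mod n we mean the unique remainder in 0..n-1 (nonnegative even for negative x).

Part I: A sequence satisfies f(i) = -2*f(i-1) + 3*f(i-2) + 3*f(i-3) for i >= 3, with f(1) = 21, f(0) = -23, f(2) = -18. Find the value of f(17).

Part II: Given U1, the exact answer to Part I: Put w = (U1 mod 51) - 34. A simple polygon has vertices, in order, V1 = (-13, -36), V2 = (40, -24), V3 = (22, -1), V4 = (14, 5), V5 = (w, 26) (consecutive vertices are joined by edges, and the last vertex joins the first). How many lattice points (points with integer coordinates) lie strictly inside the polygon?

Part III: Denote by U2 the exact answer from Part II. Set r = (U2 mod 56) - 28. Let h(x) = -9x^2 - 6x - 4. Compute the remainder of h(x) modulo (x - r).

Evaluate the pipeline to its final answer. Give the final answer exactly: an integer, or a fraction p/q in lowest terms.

-1447

Part I: f(3) = -2*(-18) + 3*(21) + 3*(-23) = 30; iterating: f(3)=30, f(4)=-51, f(5)=138, f(6)=-339, f(7)=939, f(8)=-2481, f(9)=6762, f(10)=-18150, f(11)=49143, f(12)=-132450, f(13)=357879, f(14)=-965679, f(15)=2607645, f(16)=-7038690, f(17)=19003278; answer 19003278
Part II: U1 = 19003278; w = -19; cross terms: (-13*-24 - 40*-36)=1752, (40*-1 - 22*-24)=488, (22*5 - 14*-1)=124, (14*26 - -19*5)=459, (-19*-36 - -13*26)=1022; twice the area = |3845| = 3845; area = 3845/2; boundary points = 1 + 1 + 2 + 3 + 2 = 9; strictly interior points = area - boundary/2 + 1 = 1919; answer 1919
Part III: U2 = 1919; r = -13; remainder = value at the root: -9*(-13)^2 - 6*(-13)^1 - 4 = (-1521) + (78) + (-4) = -1447; answer -1447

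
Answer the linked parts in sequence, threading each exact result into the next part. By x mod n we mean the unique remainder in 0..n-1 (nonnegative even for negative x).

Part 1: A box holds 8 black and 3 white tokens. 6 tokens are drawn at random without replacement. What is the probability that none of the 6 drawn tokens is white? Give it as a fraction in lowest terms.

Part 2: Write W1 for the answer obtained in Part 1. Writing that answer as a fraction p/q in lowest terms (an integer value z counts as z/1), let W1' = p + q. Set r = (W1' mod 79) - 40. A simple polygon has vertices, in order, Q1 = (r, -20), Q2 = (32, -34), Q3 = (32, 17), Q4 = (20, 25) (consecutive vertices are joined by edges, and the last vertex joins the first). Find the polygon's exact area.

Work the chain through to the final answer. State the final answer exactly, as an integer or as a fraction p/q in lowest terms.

Part 1: total draws C(11,6) = 462; favorable C(8,6) = 28; P = 2/33; answer 2/33
Part 2: W1 = 2/33; threaded value p + q = 35; r = -5; cross terms: (-5*-34 - 32*-20)=810, (32*17 - 32*-34)=1632, (32*25 - 20*17)=460, (20*-20 - -5*25)=-275; twice the area = |2627| = 2627; area = 2627/2; answer 2627/2

2627/2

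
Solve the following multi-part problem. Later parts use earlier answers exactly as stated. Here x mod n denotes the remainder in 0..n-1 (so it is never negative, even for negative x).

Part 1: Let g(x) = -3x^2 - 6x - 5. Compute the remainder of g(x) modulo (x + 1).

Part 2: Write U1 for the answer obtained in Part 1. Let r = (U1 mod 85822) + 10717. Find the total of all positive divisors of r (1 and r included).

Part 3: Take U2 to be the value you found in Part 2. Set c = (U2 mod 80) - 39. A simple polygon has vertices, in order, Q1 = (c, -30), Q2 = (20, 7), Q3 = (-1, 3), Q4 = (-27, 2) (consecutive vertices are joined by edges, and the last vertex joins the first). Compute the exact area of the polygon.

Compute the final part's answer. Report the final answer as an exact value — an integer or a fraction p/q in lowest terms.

1441/2

Part 1: remainder = value at the root: -3*(-1)^2 - 6*(-1)^1 - 5 = (-3) + (6) + (-5) = -2; answer -2
Part 2: U1 = -2; r = 96537; 96537 = 3 * 7 * 4597; sigma = (1 + 3) * (1 + 7) * (1 + 4597) = 4 * 8 * 4598 = 147136; answer 147136
Part 3: U2 = 147136; c = -23; cross terms: (-23*7 - 20*-30)=439, (20*3 - -1*7)=67, (-1*2 - -27*3)=79, (-27*-30 - -23*2)=856; twice the area = |1441| = 1441; area = 1441/2; answer 1441/2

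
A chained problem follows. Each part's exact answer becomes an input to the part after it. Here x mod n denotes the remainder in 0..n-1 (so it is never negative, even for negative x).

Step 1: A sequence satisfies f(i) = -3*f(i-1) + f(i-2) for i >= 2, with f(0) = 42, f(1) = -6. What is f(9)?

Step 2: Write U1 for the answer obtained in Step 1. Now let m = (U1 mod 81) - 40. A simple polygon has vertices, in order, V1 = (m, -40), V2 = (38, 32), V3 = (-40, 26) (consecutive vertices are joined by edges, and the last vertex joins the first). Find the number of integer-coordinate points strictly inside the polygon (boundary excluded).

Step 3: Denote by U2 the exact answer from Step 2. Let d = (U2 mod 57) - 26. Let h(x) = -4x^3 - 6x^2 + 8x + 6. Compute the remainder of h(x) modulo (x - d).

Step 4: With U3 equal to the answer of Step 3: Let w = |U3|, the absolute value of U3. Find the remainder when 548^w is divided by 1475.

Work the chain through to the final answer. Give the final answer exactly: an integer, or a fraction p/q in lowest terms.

Step 1: f(2) = -3*(-6) + 1*(42) = 60; iterating: f(2)=60, f(3)=-186, f(4)=618, f(5)=-2040, f(6)=6738, f(7)=-22254, f(8)=73500, f(9)=-242754; answer -242754
Step 2: U1 = -242754; m = -37; cross terms: (-37*32 - 38*-40)=336, (38*26 - -40*32)=2268, (-40*-40 - -37*26)=2562; twice the area = |5166| = 5166; area = 2583; boundary points = 3 + 6 + 3 = 12; strictly interior points = area - boundary/2 + 1 = 2578; answer 2578
Step 3: U2 = 2578; d = -13; remainder = value at the root: -4*(-13)^3 - 6*(-13)^2 + 8*(-13)^1 + 6 = (8788) + (-1014) + (-104) + (6) = 7676; answer 7676
Step 4: U3 = 7676; w = 7676; squarings mod 1475: 548^1=548, 548^2=879, 548^4=1216, 548^8=706, 548^16=1361, 548^32=1196, 548^64=1141, 548^128=931, 548^256=936, 548^512=1421, 548^1024=1441, 548^2048=1156, 548^4096=1461; 548^7676 = 548^4 * 548^8 * 548^16 * 548^32 * 548^64 * 548^128 * 548^256 * 548^1024 * 548^2048 * 548^4096 = 911 (mod 1475); answer 911

911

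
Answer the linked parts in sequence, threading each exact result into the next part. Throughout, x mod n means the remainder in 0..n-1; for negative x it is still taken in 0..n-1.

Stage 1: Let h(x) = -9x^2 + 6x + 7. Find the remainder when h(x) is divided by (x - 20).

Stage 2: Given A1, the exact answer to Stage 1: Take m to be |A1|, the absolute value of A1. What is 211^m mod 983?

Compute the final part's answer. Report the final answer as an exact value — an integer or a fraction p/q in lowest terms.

Stage 1: remainder = value at the root: -9*(20)^2 + 6*(20)^1 + 7 = (-3600) + (120) + (7) = -3473; answer -3473
Stage 2: A1 = -3473; m = 3473; squarings mod 983: 211^1=211, 211^2=286, 211^4=207, 211^8=580, 211^16=214, 211^32=578, 211^64=847, 211^128=802, 211^256=322, 211^512=469, 211^1024=752, 211^2048=279; 211^3473 = 211^1 * 211^16 * 211^128 * 211^256 * 211^1024 * 211^2048 = 280 (mod 983); answer 280

280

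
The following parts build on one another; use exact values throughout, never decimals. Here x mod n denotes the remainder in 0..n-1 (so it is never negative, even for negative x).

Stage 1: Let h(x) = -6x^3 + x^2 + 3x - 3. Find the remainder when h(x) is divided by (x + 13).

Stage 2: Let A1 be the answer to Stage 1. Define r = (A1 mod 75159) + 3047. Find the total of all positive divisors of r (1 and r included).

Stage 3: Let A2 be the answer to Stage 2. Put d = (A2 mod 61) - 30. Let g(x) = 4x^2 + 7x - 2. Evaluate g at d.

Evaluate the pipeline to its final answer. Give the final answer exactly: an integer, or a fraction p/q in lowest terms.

3808

Stage 1: remainder = value at the root: -6*(-13)^3 + 1*(-13)^2 + 3*(-13)^1 - 3 = (13182) + (169) + (-39) + (-3) = 13309; answer 13309
Stage 2: A1 = 13309; r = 16356; 16356 = 2^2 * 3 * 29 * 47; sigma = (1 + 2 + 4) * (1 + 3) * (1 + 29) * (1 + 47) = 7 * 4 * 30 * 48 = 40320; answer 40320
Stage 3: A2 = 40320; d = 30; 4*(30)^2 + 7*(30)^1 - 2 = (3600) + (210) + (-2) = 3808; answer 3808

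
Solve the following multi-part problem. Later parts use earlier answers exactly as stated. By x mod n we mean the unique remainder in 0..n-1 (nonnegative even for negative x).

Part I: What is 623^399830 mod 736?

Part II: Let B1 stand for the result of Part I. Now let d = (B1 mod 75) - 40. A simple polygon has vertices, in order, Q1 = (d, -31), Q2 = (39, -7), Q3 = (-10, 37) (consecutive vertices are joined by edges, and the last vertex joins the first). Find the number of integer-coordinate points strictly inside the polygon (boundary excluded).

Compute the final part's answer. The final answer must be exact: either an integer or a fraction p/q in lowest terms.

1621

Part I: squarings mod 736: 623^1=623, 623^2=257, 623^4=545, 623^8=417, 623^16=193, 623^32=449, 623^64=673, 623^128=289, 623^256=353, 623^512=225, 623^1024=577, 623^2048=257, 623^4096=545, 623^8192=417, 623^16384=193, 623^32768=449, 623^65536=673, 623^131072=289, 623^262144=353; 623^399830 = 623^2 * 623^4 * 623^16 * 623^64 * 623^128 * 623^256 * 623^2048 * 623^4096 * 623^131072 * 623^262144 = 257 (mod 736); answer 257
Part II: B1 = 257; d = -8; cross terms: (-8*-7 - 39*-31)=1265, (39*37 - -10*-7)=1373, (-10*-31 - -8*37)=606; twice the area = |3244| = 3244; area = 1622; boundary points = 1 + 1 + 2 = 4; strictly interior points = area - boundary/2 + 1 = 1621; answer 1621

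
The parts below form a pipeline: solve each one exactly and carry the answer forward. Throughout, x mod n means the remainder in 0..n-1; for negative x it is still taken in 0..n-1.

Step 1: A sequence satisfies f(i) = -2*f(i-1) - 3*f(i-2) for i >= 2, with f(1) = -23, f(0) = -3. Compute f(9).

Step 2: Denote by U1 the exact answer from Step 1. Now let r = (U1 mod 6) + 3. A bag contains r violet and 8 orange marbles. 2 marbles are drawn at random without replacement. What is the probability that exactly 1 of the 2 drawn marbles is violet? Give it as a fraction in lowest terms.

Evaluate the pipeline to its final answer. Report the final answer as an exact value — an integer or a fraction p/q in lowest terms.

16/33

Step 1: f(2) = -2*(-23) - 3*(-3) = 55; iterating: f(2)=55, f(3)=-41, f(4)=-83, f(5)=289, f(6)=-329, f(7)=-209, f(8)=1405, f(9)=-2183; answer -2183
Step 2: U1 = -2183; r = 4; total draws C(12,2) = 66; favorable C(4,1)*C(8,1) = 32; P = 16/33; answer 16/33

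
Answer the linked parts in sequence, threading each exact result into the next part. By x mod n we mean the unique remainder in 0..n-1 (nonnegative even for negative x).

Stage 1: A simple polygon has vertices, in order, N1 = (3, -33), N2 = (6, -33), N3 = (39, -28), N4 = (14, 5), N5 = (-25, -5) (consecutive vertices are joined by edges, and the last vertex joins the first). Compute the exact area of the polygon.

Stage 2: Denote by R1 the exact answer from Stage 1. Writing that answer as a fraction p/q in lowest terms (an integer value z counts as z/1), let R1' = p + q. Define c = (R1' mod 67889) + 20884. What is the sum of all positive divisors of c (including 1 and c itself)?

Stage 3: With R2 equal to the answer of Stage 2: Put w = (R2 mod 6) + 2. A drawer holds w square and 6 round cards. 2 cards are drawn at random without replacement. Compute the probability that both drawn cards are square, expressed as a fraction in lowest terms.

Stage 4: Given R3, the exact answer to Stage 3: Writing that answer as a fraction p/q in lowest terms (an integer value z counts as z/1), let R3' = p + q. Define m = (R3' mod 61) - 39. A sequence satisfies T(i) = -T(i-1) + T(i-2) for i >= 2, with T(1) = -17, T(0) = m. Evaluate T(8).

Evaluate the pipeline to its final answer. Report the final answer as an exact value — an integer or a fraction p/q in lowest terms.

Stage 1: cross terms: (3*-33 - 6*-33)=99, (6*-28 - 39*-33)=1119, (39*5 - 14*-28)=587, (14*-5 - -25*5)=55, (-25*-33 - 3*-5)=840; twice the area = |2700| = 2700; area = 1350; answer 1350
Stage 2: R1 = 1350; threaded value p + q = 1351; c = 22235; 22235 = 5 * 4447; sigma = (1 + 5) * (1 + 4447) = 6 * 4448 = 26688; answer 26688
Stage 3: R2 = 26688; w = 2; total draws C(8,2) = 28; favorable C(2,2) = 1; P = 1/28; answer 1/28
Stage 4: R3 = 1/28; threaded value p + q = 29; m = -10; T(2) = -1*(-17) + 1*(-10) = 7; iterating: T(2)=7, T(3)=-24, T(4)=31, T(5)=-55, T(6)=86, T(7)=-141, T(8)=227; answer 227

227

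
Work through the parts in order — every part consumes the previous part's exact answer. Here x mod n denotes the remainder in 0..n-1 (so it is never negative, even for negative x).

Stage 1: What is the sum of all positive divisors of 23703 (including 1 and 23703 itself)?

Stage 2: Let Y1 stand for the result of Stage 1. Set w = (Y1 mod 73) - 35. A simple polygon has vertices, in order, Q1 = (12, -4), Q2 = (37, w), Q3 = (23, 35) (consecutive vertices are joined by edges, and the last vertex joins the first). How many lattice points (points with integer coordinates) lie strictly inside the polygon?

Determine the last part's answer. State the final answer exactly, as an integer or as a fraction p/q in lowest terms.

Stage 1: 23703 = 3 * 7901; sigma = (1 + 3) * (1 + 7901) = 4 * 7902 = 31608; answer 31608
Stage 2: Y1 = 31608; w = 37; cross terms: (12*37 - 37*-4)=592, (37*35 - 23*37)=444, (23*-4 - 12*35)=-512; twice the area = |524| = 524; area = 262; boundary points = 1 + 2 + 1 = 4; strictly interior points = area - boundary/2 + 1 = 261; answer 261

261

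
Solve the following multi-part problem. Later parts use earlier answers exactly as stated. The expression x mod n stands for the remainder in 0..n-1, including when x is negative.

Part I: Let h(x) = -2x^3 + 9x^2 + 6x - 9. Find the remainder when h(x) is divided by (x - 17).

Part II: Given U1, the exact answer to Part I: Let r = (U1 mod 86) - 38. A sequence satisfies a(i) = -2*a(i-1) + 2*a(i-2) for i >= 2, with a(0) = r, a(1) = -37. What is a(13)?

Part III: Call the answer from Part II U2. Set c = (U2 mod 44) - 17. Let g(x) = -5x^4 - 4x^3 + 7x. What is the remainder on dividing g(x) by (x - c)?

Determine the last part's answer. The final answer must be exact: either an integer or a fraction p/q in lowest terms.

Part I: remainder = value at the root: -2*(17)^3 + 9*(17)^2 + 6*(17)^1 - 9 = (-9826) + (2601) + (102) + (-9) = -7132; answer -7132
Part II: U1 = -7132; r = -32; a(2) = -2*(-37) + 2*(-32) = 10; iterating: a(2)=10, a(3)=-94, a(4)=208, a(5)=-604, a(6)=1624, a(7)=-4456, a(8)=12160, a(9)=-33232, a(10)=90784, a(11)=-248032, a(12)=677632, a(13)=-1851328; answer -1851328
Part III: U2 = -1851328; c = -1; remainder = value at the root: -5*(-1)^4 - 4*(-1)^3 + 7*(-1)^1 = (-5) + (4) + (-7) = -8; answer -8

-8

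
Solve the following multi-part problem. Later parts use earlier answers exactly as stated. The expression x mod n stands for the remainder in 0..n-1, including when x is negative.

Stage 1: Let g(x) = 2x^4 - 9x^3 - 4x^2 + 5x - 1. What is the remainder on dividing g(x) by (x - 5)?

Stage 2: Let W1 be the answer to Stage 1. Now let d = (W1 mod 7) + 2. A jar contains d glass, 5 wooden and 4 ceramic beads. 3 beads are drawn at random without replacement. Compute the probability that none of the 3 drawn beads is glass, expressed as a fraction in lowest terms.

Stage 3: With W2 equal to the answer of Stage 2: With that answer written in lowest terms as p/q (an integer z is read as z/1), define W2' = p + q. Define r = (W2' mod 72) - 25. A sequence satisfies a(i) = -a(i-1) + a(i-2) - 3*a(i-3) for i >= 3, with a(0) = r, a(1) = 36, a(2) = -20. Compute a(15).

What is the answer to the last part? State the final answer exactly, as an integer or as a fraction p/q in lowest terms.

Stage 1: remainder = value at the root: 2*(5)^4 - 9*(5)^3 - 4*(5)^2 + 5*(5)^1 - 1 = (1250) + (-1125) + (-100) + (25) + (-1) = 49; answer 49
Stage 2: W1 = 49; d = 2; total draws C(11,3) = 165; favorable C(9,3) = 84; P = 28/55; answer 28/55
Stage 3: W2 = 28/55; threaded value p + q = 83; r = -14; a(3) = -1*(-20) + 1*(36) - 3*(-14) = 98; iterating: a(3)=98, a(4)=-226, a(5)=384, a(6)=-904, a(7)=1966, a(8)=-4022, a(9)=8700, a(10)=-18620, a(11)=39386, a(12)=-84106, a(13)=179352, a(14)=-381616, a(15)=813286; answer 813286

813286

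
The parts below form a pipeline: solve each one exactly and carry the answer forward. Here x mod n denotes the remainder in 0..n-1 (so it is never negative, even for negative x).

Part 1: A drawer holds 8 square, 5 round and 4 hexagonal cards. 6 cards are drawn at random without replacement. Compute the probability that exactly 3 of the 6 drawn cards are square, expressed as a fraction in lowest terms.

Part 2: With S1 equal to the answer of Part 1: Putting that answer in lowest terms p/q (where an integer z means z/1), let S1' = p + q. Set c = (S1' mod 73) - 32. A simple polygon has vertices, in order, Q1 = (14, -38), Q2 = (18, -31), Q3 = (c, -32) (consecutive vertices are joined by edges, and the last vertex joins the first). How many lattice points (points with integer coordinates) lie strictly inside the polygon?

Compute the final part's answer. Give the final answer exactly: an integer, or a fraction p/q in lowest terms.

126

Part 1: total draws C(17,6) = 12376; favorable C(8,3)*C(9,3) = 4704; P = 84/221; answer 84/221
Part 2: S1 = 84/221; threaded value p + q = 305; c = -19; cross terms: (14*-31 - 18*-38)=250, (18*-32 - -19*-31)=-1165, (-19*-38 - 14*-32)=1170; twice the area = |255| = 255; area = 255/2; boundary points = 1 + 1 + 3 = 5; strictly interior points = area - boundary/2 + 1 = 126; answer 126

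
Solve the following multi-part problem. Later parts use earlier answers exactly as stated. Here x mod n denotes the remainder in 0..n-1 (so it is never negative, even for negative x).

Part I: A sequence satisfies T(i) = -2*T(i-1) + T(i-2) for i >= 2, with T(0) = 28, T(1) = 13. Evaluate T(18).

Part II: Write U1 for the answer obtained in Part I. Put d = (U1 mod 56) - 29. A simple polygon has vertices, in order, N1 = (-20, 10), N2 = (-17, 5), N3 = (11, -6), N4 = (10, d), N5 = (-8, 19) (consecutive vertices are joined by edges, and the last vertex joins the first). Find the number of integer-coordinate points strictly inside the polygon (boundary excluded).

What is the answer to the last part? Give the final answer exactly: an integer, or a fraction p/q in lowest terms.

452

Part I: T(2) = -2*(13) + 1*(28) = 2; iterating: T(2)=2, T(3)=9, T(4)=-16, T(5)=41, T(6)=-98, T(7)=237, T(8)=-572, T(9)=1381, T(10)=-3334, T(11)=8049, T(12)=-19432, T(13)=46913, T(14)=-113258, T(15)=273429, T(16)=-660116, T(17)=1593661, T(18)=-3847438; answer -3847438
Part II: U1 = -3847438; d = 13; cross terms: (-20*5 - -17*10)=70, (-17*-6 - 11*5)=47, (11*13 - 10*-6)=203, (10*19 - -8*13)=294, (-8*10 - -20*19)=300; twice the area = |914| = 914; area = 457; boundary points = 1 + 1 + 1 + 6 + 3 = 12; strictly interior points = area - boundary/2 + 1 = 452; answer 452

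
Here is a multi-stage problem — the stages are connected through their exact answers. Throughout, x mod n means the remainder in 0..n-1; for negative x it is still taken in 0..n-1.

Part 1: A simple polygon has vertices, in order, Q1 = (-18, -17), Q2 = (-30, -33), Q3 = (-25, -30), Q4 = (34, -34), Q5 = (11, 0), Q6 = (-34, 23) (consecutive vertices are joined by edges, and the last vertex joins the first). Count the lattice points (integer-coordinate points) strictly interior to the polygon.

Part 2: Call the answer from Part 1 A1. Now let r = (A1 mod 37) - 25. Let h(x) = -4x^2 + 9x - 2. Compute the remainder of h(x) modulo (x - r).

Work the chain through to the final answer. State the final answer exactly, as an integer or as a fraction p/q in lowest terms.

-1955

Part 1: cross terms: (-18*-33 - -30*-17)=84, (-30*-30 - -25*-33)=75, (-25*-34 - 34*-30)=1870, (34*0 - 11*-34)=374, (11*23 - -34*0)=253, (-34*-17 - -18*23)=992; twice the area = |3648| = 3648; area = 1824; boundary points = 4 + 1 + 1 + 1 + 1 + 8 = 16; strictly interior points = area - boundary/2 + 1 = 1817; answer 1817
Part 2: A1 = 1817; r = -21; remainder = value at the root: -4*(-21)^2 + 9*(-21)^1 - 2 = (-1764) + (-189) + (-2) = -1955; answer -1955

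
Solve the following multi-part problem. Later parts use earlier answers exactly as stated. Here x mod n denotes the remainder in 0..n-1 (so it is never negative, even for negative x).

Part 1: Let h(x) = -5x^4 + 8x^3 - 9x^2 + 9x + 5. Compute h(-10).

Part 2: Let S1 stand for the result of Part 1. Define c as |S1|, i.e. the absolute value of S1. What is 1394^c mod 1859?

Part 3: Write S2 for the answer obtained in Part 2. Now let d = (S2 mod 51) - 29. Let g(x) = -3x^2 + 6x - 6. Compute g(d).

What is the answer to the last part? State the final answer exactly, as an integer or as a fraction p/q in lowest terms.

-150

Part 1: -5*(-10)^4 + 8*(-10)^3 - 9*(-10)^2 + 9*(-10)^1 + 5 = (-50000) + (-8000) + (-900) + (-90) + (5) = -58985; answer -58985
Part 2: S1 = -58985; c = 58985; squarings mod 1859: 1394^1=1394, 1394^2=581, 1394^4=1082, 1394^8=1413, 1394^16=3, 1394^32=9, 1394^64=81, 1394^128=984, 1394^256=1576, 1394^512=152, 1394^1024=796, 1394^2048=1556, 1394^4096=718, 1394^8192=581, 1394^16384=1082, 1394^32768=1413; 1394^58985 = 1394^1 * 1394^8 * 1394^32 * 1394^64 * 1394^512 * 1394^1024 * 1394^8192 * 1394^16384 * 1394^32768 = 802 (mod 1859); answer 802
Part 3: S2 = 802; d = 8; -3*(8)^2 + 6*(8)^1 - 6 = (-192) + (48) + (-6) = -150; answer -150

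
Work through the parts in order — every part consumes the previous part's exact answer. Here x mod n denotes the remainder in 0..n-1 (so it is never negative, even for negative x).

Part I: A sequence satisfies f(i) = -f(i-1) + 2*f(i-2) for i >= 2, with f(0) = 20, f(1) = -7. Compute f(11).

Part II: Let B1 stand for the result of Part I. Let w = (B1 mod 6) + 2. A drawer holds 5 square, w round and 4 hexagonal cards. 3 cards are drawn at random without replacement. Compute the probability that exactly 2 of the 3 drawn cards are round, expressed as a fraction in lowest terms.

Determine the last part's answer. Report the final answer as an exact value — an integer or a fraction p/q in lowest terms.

27/80

Part I: f(2) = -1*(-7) + 2*(20) = 47; iterating: f(2)=47, f(3)=-61, f(4)=155, f(5)=-277, f(6)=587, f(7)=-1141, f(8)=2315, f(9)=-4597, f(10)=9227, f(11)=-18421; answer -18421
Part II: B1 = -18421; w = 7; total draws C(16,3) = 560; favorable C(7,2)*C(9,1) = 189; P = 27/80; answer 27/80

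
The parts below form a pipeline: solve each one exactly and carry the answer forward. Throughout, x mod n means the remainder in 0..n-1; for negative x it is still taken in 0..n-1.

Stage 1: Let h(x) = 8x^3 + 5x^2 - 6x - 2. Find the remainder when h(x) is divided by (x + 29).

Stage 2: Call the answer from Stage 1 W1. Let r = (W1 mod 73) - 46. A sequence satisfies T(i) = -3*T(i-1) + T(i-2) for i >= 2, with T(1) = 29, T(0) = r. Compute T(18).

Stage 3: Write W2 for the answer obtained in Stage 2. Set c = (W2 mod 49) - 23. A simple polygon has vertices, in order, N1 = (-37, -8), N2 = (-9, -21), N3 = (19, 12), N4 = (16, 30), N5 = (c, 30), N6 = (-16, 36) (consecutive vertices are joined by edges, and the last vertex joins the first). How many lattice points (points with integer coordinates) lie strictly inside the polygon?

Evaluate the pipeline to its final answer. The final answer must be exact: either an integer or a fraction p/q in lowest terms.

Stage 1: remainder = value at the root: 8*(-29)^3 + 5*(-29)^2 - 6*(-29)^1 - 2 = (-195112) + (4205) + (174) + (-2) = -190735; answer -190735
Stage 2: W1 = -190735; r = -32; T(2) = -3*(29) + 1*(-32) = -119; iterating: T(2)=-119, T(3)=386, T(4)=-1277, T(5)=4217, T(6)=-13928, T(7)=46001, T(8)=-151931, T(9)=501794, T(10)=-1657313, T(11)=5473733, T(12)=-18078512, T(13)=59709269, T(14)=-197206319, T(15)=651328226, T(16)=-2151190997, T(17)=7104901217, T(18)=-23465894648; answer -23465894648
Stage 3: W2 = -23465894648; c = 19; cross terms: (-37*-21 - -9*-8)=705, (-9*12 - 19*-21)=291, (19*30 - 16*12)=378, (16*30 - 19*30)=-90, (19*36 - -16*30)=1164, (-16*-8 - -37*36)=1460; twice the area = |3908| = 3908; area = 1954; boundary points = 1 + 1 + 3 + 3 + 1 + 1 = 10; strictly interior points = area - boundary/2 + 1 = 1950; answer 1950

1950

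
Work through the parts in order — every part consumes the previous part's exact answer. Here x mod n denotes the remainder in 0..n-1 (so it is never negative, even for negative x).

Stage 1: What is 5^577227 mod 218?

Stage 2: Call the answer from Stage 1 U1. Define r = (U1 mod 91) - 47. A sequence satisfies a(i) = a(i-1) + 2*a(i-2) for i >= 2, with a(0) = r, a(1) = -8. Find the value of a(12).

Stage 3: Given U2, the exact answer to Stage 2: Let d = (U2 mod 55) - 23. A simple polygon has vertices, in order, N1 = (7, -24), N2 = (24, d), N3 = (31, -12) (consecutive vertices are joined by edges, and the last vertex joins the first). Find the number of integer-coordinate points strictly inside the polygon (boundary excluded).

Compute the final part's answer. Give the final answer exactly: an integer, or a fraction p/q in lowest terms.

168

Stage 1: squarings mod 218: 5^1=5, 5^2=25, 5^4=189, 5^8=187, 5^16=89, 5^32=73, 5^64=97, 5^128=35, 5^256=135, 5^512=131, 5^1024=157, 5^2048=15, 5^4096=7, 5^8192=49, 5^16384=3, 5^32768=9, 5^65536=81, 5^131072=21, 5^262144=5, 5^524288=25; 5^577227 = 5^1 * 5^2 * 5^8 * 5^64 * 5^128 * 5^512 * 5^1024 * 5^2048 * 5^16384 * 5^32768 * 5^524288 = 175 (mod 218); answer 175
Stage 2: U1 = 175; r = 37; a(2) = 1*(-8) + 2*(37) = 66; iterating: a(2)=66, a(3)=50, a(4)=182, a(5)=282, a(6)=646, a(7)=1210, a(8)=2502, a(9)=4922, a(10)=9926, a(11)=19770, a(12)=39622; answer 39622
Stage 3: U2 = 39622; d = -1; cross terms: (7*-1 - 24*-24)=569, (24*-12 - 31*-1)=-257, (31*-24 - 7*-12)=-660; twice the area = |-348| = 348; area = 174; boundary points = 1 + 1 + 12 = 14; strictly interior points = area - boundary/2 + 1 = 168; answer 168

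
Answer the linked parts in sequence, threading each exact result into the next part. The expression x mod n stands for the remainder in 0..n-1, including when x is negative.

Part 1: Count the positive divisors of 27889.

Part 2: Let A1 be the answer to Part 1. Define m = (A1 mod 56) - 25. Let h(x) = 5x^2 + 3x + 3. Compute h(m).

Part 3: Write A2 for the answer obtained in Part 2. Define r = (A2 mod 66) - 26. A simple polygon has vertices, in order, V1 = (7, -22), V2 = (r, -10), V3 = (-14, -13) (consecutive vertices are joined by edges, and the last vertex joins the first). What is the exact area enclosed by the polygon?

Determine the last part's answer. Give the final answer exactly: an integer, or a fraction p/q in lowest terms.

Part 1: 27889 = 167^2; number of divisors = (2+1) = 3; answer 3
Part 2: A1 = 3; m = -22; 5*(-22)^2 + 3*(-22)^1 + 3 = (2420) + (-66) + (3) = 2357; answer 2357
Part 3: A2 = 2357; r = 21; cross terms: (7*-10 - 21*-22)=392, (21*-13 - -14*-10)=-413, (-14*-22 - 7*-13)=399; twice the area = |378| = 378; area = 189; answer 189

189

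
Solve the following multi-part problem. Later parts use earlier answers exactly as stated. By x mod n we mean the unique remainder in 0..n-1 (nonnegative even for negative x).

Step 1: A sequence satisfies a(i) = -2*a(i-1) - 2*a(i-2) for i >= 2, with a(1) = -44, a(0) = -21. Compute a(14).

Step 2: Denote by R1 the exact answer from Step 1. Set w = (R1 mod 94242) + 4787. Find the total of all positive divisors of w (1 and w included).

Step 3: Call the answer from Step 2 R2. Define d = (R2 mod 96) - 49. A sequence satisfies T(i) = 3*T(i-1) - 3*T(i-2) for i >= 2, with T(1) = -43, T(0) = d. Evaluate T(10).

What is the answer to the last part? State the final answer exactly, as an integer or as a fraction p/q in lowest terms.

Step 1: a(2) = -2*(-44) - 2*(-21) = 130; iterating: a(2)=130, a(3)=-172, a(4)=84, a(5)=176, a(6)=-520, a(7)=688, a(8)=-336, a(9)=-704, a(10)=2080, a(11)=-2752, a(12)=1344, a(13)=2816, a(14)=-8320; answer -8320
Step 2: R1 = -8320; w = 90709; 90709 is prime, so its only divisors are 1 and 90709; sigma = 1 + 90709 = 90710; answer 90710
Step 3: R2 = 90710; d = 37; T(2) = 3*(-43) - 3*(37) = -240; iterating: T(2)=-240, T(3)=-591, T(4)=-1053, T(5)=-1386, T(6)=-999, T(7)=1161, T(8)=6480, T(9)=15957, T(10)=28431; answer 28431

28431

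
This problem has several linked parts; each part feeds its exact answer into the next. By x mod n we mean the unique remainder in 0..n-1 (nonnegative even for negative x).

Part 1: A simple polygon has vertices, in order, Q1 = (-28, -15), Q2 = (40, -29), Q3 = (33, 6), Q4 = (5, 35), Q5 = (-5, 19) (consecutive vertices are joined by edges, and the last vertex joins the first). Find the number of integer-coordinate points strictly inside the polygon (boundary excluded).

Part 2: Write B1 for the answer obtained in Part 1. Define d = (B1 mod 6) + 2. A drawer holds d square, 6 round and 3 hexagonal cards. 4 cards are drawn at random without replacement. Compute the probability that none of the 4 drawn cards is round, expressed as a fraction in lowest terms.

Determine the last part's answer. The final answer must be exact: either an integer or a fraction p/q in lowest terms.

7/143

Part 1: cross terms: (-28*-29 - 40*-15)=1412, (40*6 - 33*-29)=1197, (33*35 - 5*6)=1125, (5*19 - -5*35)=270, (-5*-15 - -28*19)=607; twice the area = |4611| = 4611; area = 4611/2; boundary points = 2 + 7 + 1 + 2 + 1 = 13; strictly interior points = area - boundary/2 + 1 = 2300; answer 2300
Part 2: B1 = 2300; d = 4; total draws C(13,4) = 715; favorable C(7,4) = 35; P = 7/143; answer 7/143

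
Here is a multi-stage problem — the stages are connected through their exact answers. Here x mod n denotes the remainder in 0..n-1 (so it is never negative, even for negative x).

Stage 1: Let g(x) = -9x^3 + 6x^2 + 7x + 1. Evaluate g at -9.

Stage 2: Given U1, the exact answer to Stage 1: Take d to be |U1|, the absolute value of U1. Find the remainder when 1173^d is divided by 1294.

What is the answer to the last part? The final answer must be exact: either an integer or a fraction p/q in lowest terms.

Stage 1: -9*(-9)^3 + 6*(-9)^2 + 7*(-9)^1 + 1 = (6561) + (486) + (-63) + (1) = 6985; answer 6985
Stage 2: U1 = 6985; d = 6985; squarings mod 1294: 1173^1=1173, 1173^2=407, 1173^4=17, 1173^8=289, 1173^16=705, 1173^32=129, 1173^64=1113, 1173^128=411, 1173^256=701, 1173^512=975, 1173^1024=829, 1173^2048=127, 1173^4096=601; 1173^6985 = 1173^1 * 1173^8 * 1173^64 * 1173^256 * 1173^512 * 1173^2048 * 1173^4096 = 1187 (mod 1294); answer 1187

1187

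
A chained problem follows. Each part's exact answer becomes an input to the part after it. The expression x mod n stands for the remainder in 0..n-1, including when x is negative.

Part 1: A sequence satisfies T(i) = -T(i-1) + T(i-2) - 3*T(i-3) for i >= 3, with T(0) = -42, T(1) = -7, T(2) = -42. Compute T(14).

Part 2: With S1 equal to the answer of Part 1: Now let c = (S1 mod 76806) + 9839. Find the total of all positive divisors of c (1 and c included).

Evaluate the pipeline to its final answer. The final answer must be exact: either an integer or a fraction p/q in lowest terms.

Part 1: T(3) = -1*(-42) + 1*(-7) - 3*(-42) = 161; iterating: T(3)=161, T(4)=-182, T(5)=469, T(6)=-1134, T(7)=2149, T(8)=-4690, T(9)=10241, T(10)=-21378, T(11)=45689, T(12)=-97790, T(13)=207613, T(14)=-442470; answer -442470
Part 2: S1 = -442470; c = 28205; 28205 = 5 * 5641; sigma = (1 + 5) * (1 + 5641) = 6 * 5642 = 33852; answer 33852

33852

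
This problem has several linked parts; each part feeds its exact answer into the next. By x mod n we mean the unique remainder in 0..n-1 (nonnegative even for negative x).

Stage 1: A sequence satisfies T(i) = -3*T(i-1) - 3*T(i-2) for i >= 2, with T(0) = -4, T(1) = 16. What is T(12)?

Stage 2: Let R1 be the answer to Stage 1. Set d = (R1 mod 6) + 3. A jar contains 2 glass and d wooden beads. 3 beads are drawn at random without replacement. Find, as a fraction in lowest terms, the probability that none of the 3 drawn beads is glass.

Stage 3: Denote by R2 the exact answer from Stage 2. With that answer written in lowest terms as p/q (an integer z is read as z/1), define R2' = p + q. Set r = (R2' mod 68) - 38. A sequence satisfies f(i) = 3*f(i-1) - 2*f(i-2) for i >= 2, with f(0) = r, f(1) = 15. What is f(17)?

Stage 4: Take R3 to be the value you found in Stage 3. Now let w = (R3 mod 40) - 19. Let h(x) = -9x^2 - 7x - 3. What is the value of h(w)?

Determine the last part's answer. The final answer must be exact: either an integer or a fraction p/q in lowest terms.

Stage 1: T(2) = -3*(16) - 3*(-4) = -36; iterating: T(2)=-36, T(3)=60, T(4)=-72, T(5)=36, T(6)=108, T(7)=-432, T(8)=972, T(9)=-1620, T(10)=1944, T(11)=-972, T(12)=-2916; answer -2916
Stage 2: R1 = -2916; d = 3; total draws C(5,3) = 10; favorable C(3,3) = 1; P = 1/10; answer 1/10
Stage 3: R2 = 1/10; threaded value p + q = 11; r = -27; f(2) = 3*(15) - 2*(-27) = 99; iterating: f(2)=99, f(3)=267, f(4)=603, f(5)=1275, f(6)=2619, f(7)=5307, f(8)=10683, f(9)=21435, f(10)=42939, f(11)=85947, f(12)=171963, f(13)=343995, f(14)=688059, f(15)=1376187, f(16)=2752443, f(17)=5504955; answer 5504955
Stage 4: R3 = 5504955; w = 16; -9*(16)^2 - 7*(16)^1 - 3 = (-2304) + (-112) + (-3) = -2419; answer -2419

-2419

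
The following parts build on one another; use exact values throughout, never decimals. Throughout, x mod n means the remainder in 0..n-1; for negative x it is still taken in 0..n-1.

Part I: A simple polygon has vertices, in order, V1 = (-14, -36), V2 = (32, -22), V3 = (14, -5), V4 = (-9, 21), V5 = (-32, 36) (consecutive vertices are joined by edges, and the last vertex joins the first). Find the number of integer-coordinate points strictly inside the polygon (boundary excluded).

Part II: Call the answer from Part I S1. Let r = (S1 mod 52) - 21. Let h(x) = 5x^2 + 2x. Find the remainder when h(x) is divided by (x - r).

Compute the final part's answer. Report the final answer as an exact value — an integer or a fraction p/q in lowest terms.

3699

Part I: cross terms: (-14*-22 - 32*-36)=1460, (32*-5 - 14*-22)=148, (14*21 - -9*-5)=249, (-9*36 - -32*21)=348, (-32*-36 - -14*36)=1656; twice the area = |3861| = 3861; area = 3861/2; boundary points = 2 + 1 + 1 + 1 + 18 = 23; strictly interior points = area - boundary/2 + 1 = 1920; answer 1920
Part II: S1 = 1920; r = 27; remainder = value at the root: 5*(27)^2 + 2*(27)^1 = (3645) + (54) = 3699; answer 3699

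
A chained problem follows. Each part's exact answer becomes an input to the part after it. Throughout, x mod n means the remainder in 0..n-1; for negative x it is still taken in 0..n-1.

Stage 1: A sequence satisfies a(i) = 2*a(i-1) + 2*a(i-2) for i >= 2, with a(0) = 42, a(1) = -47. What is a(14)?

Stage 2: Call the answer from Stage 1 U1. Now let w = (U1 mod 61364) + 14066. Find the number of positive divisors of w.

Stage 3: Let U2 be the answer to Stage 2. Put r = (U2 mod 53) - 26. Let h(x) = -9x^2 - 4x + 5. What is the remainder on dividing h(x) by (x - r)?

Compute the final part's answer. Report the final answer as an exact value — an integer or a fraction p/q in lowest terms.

-2839

Stage 1: a(2) = 2*(-47) + 2*(42) = -10; iterating: a(2)=-10, a(3)=-114, a(4)=-248, a(5)=-724, a(6)=-1944, a(7)=-5336, a(8)=-14560, a(9)=-39792, a(10)=-108704, a(11)=-296992, a(12)=-811392, a(13)=-2216768, a(14)=-6056320; answer -6056320
Stage 2: U1 = -6056320; w = 32782; 32782 = 2 * 37 * 443; number of divisors = (1+1) * (1+1) * (1+1) = 8; answer 8
Stage 3: U2 = 8; r = -18; remainder = value at the root: -9*(-18)^2 - 4*(-18)^1 + 5 = (-2916) + (72) + (5) = -2839; answer -2839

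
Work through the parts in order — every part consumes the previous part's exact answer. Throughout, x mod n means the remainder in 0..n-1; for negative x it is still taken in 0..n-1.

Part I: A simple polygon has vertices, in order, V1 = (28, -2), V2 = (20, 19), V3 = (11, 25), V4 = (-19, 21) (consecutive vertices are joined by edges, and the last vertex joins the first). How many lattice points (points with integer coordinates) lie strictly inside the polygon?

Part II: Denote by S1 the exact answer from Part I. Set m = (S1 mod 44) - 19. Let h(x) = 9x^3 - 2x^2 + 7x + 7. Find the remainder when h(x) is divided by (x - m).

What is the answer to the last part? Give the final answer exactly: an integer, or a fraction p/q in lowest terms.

579

Part I: cross terms: (28*19 - 20*-2)=572, (20*25 - 11*19)=291, (11*21 - -19*25)=706, (-19*-2 - 28*21)=-550; twice the area = |1019| = 1019; area = 1019/2; boundary points = 1 + 3 + 2 + 1 = 7; strictly interior points = area - boundary/2 + 1 = 507; answer 507
Part II: S1 = 507; m = 4; remainder = value at the root: 9*(4)^3 - 2*(4)^2 + 7*(4)^1 + 7 = (576) + (-32) + (28) + (7) = 579; answer 579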